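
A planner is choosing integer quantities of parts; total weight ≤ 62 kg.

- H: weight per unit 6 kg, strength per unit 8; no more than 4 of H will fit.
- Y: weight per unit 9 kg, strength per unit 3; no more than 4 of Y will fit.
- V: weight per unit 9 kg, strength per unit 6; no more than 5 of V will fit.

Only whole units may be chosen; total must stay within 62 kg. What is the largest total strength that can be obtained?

56

H has the best ratio (8/6); taking only H gives at most 4×8 = 32 (stopped by the supply cap of 4).
Mixing does better — 4×H and 4×V: weight 60 ≤ 62, strength 4·8 + 4·6 = 56.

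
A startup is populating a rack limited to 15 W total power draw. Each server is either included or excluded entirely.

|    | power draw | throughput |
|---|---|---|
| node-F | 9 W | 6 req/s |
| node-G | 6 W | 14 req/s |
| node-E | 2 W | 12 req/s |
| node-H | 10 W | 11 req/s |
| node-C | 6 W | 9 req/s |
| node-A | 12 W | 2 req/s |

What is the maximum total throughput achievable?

This is a 0-1 knapsack instance.
node-G + node-E: power draw 6 + 2 = 8 ≤ 15, throughput 14 + 12 = 26.
node-G + node-E + node-C: power draw 6 + 2 + 6 = 14 ≤ 15, throughput 14 + 12 + 9 = 35.
Best is node-G, node-E, and node-C with total throughput 35.

35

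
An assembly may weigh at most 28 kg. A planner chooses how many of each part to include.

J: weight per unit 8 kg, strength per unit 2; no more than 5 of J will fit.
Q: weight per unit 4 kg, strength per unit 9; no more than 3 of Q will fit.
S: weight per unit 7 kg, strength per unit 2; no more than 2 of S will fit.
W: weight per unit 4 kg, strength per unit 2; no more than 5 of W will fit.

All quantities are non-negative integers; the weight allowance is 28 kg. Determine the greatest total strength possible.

Take 3×Q and 4×W: weight 28 ≤ 28, strength 3·9 + 4·2 = 35.
Q has the best ratio (9/4) and is taken to its limit of 3; remaining capacity is filled optimally with the others.

35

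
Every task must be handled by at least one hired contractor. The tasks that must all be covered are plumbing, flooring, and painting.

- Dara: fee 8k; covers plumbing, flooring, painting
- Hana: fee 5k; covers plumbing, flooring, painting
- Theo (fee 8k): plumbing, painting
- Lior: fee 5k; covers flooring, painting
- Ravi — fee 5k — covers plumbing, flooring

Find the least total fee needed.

5

Hana alone covers plumbing, flooring, painting — every task.
Total fee: 5.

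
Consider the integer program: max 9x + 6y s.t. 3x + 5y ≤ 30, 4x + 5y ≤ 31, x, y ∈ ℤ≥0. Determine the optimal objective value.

The continuous relaxation peaks at (7.75, 0) with value 69.75; rounding to a feasible lattice point costs some objective.
(x,y)=(7,0): 3·7+5·0=21≤30, 4·7+5·0=28≤31, objective 63.
(x,y)=(6,1): 3·6+5·1=23≤30, 4·6+5·1=29≤31, objective 60.
(x,y)=(6,0): 3·6+5·0=18≤30, 4·6+5·0=24≤31, objective 54.
Maximum is 63 at (x,y)=(7,0).

63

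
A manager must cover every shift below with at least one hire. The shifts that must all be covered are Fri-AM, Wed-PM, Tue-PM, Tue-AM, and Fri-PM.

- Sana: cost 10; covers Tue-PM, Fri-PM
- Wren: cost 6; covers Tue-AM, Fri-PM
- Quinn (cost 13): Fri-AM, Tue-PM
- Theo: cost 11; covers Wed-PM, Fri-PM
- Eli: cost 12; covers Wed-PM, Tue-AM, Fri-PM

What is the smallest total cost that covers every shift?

The greedy cost-per-new-shift heuristic would pick Wren, Quinn, and Theo for 30, but a cheaper cover exists.
Choose Quinn and Eli: together they cover Fri-AM, Wed-PM, Tue-PM, Tue-AM, Fri-PM — every shift.
Total cost: 13 + 12 = 25.
No cover costs less than 25.

25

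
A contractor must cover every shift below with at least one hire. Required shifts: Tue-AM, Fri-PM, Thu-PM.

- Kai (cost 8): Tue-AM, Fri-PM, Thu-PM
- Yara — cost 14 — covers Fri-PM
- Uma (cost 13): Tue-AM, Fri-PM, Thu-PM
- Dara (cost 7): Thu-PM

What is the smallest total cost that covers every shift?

8

Kai alone covers Tue-AM, Fri-PM, Thu-PM — every shift.
Total cost: 8.
No cover costs less than 8.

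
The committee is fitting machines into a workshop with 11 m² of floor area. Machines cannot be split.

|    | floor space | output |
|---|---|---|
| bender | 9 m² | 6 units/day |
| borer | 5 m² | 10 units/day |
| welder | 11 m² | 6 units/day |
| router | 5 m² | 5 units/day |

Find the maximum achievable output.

Allowing fractional choices, the relaxed optimum would be about 15.7, but machines are indivisible.
borer: floor space 5 ≤ 11, output 10.
bender: floor space 9 ≤ 11, output 6.
borer + router: floor space 5 + 5 = 10 ≤ 11, output 10 + 5 = 15.
Best is borer and router with total output 15.

15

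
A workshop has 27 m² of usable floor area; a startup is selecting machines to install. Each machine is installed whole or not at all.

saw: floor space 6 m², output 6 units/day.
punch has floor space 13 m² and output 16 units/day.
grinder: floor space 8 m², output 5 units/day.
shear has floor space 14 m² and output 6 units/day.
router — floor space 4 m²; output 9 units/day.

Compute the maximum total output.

Take saw, punch, and router: floor space 6 + 13 + 4 = 23 ≤ 27, output 6 + 16 + 9 = 31.
No other feasible combination does better.

31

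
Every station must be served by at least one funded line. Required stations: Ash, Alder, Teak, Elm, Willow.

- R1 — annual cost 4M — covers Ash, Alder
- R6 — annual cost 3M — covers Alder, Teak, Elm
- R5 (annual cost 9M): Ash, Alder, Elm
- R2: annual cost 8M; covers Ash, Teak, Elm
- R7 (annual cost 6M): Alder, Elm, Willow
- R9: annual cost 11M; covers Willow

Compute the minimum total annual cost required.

Choose R1, R6, and R7: together they cover Ash, Alder, Teak, Elm, Willow — every station.
Total annual cost: 4 + 3 + 6 = 13.

13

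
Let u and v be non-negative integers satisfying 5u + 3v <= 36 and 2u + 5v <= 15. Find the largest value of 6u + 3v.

42

The continuous relaxation peaks at (7.2, 0) with value 43.20; rounding to a feasible lattice point costs some objective.
(u,v)=(7,0): 5·7+3·0=35≤36, 2·7+5·0=14≤15, objective 42.
(u,v)=(6,0): 5·6+3·0=30≤36, 2·6+5·0=12≤15, objective 36.
The best lattice point is (7,0), giving 42.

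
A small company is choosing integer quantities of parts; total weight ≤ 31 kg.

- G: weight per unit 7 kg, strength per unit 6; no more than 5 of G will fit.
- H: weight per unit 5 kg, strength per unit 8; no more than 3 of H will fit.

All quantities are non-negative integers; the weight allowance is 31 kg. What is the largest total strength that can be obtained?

36

3×G and 2×H: weight 31 ≤ 31, strength 3·6 + 2·8 = 34.
2×G and 3×H: weight 29 ≤ 31, strength 2·6 + 3·8 = 36.
Best is 36.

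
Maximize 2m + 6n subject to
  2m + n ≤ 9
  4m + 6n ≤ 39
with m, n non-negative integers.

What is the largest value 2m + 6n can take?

(m,n)=(0,6): 2·0+1·6=6≤9, 4·0+6·6=36≤39, objective 36.
(m,n)=(1,5): 2·1+1·5=7≤9, 4·1+6·5=34≤39, objective 32.
(m,n)=(0,5): 2·0+1·5=5≤9, 4·0+6·5=30≤39, objective 30.
The best lattice point is (0,6), giving 36.

36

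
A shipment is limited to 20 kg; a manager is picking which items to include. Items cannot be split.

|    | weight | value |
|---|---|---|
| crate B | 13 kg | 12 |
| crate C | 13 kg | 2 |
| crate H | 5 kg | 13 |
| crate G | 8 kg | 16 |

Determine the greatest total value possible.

29

crate G: weight 8 ≤ 20, value 16.
crate B + crate H: weight 13 + 5 = 18 ≤ 20, value 12 + 13 = 25.
crate H + crate G: weight 5 + 8 = 13 ≤ 20, value 13 + 16 = 29.
Best is crate H and crate G with total value 29.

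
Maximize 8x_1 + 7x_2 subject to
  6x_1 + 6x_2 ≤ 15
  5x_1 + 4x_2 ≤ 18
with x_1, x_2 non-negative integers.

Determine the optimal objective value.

16

The continuous relaxation peaks at (2.5, 0) with value 20.00; rounding to a feasible lattice point costs some objective.
(x_1,x_2)=(2,0): 6·2+6·0=12≤15, 5·2+4·0=10≤18, objective 16.
(x_1,x_2)=(1,1): 6·1+6·1=12≤15, 5·1+4·1=9≤18, objective 15.
(x_1,x_2)=(1,0): 6·1+6·0=6≤15, 5·1+4·0=5≤18, objective 8.
Maximum is 16 at (x_1,x_2)=(2,0).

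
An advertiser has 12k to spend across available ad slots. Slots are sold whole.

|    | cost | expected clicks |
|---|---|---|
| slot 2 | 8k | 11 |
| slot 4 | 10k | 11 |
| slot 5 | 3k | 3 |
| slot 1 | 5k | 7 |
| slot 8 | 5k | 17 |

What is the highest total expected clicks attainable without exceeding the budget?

slot 1 + slot 8: cost 5 + 5 = 10 ≤ 12, expected clicks 7 + 17 = 24.
slot 8: cost 5 ≤ 12, expected clicks 17.
slot 5 + slot 8: cost 3 + 5 = 8 ≤ 12, expected clicks 3 + 17 = 20.
Best is slot 1 and slot 8 with total expected clicks 24.

24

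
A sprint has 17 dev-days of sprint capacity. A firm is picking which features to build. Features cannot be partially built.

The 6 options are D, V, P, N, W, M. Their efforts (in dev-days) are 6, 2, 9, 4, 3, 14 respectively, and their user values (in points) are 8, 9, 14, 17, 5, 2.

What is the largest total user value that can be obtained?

Treat it as a binary knapsack problem.
Take V, P, and N: effort 2 + 9 + 4 = 15 ≤ 17, user value 9 + 14 + 17 = 40.
No other feasible combination does better.

40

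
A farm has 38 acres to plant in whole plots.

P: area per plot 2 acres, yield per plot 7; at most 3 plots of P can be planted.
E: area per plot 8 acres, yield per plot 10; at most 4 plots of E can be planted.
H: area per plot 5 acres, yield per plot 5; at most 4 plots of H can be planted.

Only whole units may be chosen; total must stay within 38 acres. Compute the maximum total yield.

3×P, 2×E, and 3×H: area 37 ≤ 38, yield 3·7 + 2·10 + 3·5 = 56.
3×P and 4×E: area 38 ≤ 38, yield 3·7 + 4·10 = 61.
Best is 61.

61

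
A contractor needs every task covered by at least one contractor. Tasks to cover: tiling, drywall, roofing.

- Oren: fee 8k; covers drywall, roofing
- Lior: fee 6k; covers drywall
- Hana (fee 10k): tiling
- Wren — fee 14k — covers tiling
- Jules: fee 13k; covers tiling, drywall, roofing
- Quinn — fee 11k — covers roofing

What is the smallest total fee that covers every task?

13

The greedy cost-per-new-task heuristic would pick Oren and Hana for 18, but a cheaper cover exists.
Jules alone covers tiling, drywall, roofing — every task.
Total fee: 13.
No cover costs less than 13.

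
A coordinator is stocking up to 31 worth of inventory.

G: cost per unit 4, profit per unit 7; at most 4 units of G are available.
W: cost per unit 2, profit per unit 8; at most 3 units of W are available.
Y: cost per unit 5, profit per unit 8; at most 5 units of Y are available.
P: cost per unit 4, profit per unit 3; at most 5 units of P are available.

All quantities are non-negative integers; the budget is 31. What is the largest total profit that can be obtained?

W has the best ratio (8/2); taking only W gives at most 3×8 = 24 (stopped by the supply cap of 3).
Mixing does better — 3×W and 5×Y: cost 31 ≤ 31, profit 3·8 + 5·8 = 64.

64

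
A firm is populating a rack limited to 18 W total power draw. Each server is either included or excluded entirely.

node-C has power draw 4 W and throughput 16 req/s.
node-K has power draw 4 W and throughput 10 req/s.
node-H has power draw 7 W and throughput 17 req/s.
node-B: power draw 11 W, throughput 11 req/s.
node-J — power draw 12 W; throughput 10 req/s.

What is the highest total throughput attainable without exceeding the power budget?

43

Take node-C, node-K, and node-H: power draw 4 + 4 + 7 = 15 ≤ 18, throughput 16 + 10 + 17 = 43.
No other feasible combination does better.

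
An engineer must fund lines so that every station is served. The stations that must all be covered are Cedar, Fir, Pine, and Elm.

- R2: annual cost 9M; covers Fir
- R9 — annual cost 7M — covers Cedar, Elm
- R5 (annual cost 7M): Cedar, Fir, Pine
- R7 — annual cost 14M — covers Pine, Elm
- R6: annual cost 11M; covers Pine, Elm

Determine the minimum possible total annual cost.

14

Choose R9 and R5: together they cover Cedar, Fir, Pine, Elm — every station.
Total annual cost: 7 + 7 = 14.
No cover costs less than 14.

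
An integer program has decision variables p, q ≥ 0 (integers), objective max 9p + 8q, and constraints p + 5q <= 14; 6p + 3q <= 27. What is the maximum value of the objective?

44

(p,q)=(4,1) is feasible, giving 44.
(p,q)=(3,2) is feasible, giving 43.
(p,q)=(4,0) is feasible, giving 36.
(p,q)=(3,1) is feasible, giving 35.
Maximum is 44 at (p,q)=(4,1).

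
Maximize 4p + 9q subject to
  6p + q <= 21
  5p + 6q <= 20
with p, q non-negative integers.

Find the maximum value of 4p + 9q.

27

Relaxing integrality, the LP optimum is 30.00 at (p,q) = (0, 3.33), which is not an integer point.
(p,q)=(0,3) is feasible, giving 27.
(p,q)=(1,2) is feasible, giving 22.
(p,q)=(0,2) is feasible, giving 18.
Maximum is 27 at (p,q)=(0,3).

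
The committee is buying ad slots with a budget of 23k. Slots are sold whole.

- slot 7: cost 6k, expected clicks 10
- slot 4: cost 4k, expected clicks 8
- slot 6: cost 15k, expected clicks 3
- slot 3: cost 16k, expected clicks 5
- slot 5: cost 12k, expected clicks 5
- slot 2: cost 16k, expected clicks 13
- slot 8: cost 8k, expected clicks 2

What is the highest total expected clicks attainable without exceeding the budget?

This is an integer program with binary decision variables.
slot 4 + slot 2: cost 4 + 16 = 20 ≤ 23, expected clicks 8 + 13 = 21.
slot 7 + slot 4 + slot 5: cost 6 + 4 + 12 = 22 ≤ 23, expected clicks 10 + 8 + 5 = 23.
slot 7 + slot 2: cost 6 + 16 = 22 ≤ 23, expected clicks 10 + 13 = 23.
The maximum expected clicks is 23; one optimal choice is slot 7, slot 4, and slot 5.

23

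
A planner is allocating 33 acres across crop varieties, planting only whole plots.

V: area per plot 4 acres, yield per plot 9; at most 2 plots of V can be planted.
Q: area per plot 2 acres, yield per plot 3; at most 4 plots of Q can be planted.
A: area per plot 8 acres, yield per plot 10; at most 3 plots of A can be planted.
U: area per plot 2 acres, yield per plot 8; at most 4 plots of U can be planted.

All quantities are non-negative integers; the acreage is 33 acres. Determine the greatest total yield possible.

Take 2×V, 4×Q, 1×A, and 4×U: area 32 ≤ 33, yield 2·9 + 4·3 + 1·10 + 4·8 = 72.
U has the best ratio (8/2) and is taken to its limit of 4; remaining capacity is filled optimally with the others.

72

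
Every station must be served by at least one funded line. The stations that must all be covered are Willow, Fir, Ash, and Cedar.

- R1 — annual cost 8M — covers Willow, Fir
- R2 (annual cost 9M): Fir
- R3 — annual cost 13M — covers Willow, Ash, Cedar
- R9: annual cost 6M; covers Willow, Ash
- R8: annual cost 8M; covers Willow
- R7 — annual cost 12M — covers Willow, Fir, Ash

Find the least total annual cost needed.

The greedy cost-per-new-station heuristic would pick R9, R1, and R3 for 27, but a cheaper cover exists.
Choose R1 and R3: together they cover Willow, Fir, Ash, Cedar — every station.
Total annual cost: 8 + 13 = 21.
No cover costs less than 21.

21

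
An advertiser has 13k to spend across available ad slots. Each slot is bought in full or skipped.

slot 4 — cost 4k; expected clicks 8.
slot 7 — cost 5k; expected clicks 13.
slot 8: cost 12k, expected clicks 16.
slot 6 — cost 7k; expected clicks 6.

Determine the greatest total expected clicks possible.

21

Take slot 4 and slot 7: cost 4 + 5 = 9 ≤ 13, expected clicks 8 + 13 = 21.
No other feasible combination does better.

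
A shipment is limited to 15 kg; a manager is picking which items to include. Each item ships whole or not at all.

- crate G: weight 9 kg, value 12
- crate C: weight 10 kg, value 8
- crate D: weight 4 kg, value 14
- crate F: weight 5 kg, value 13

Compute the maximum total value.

27

Take crate D and crate F: weight 4 + 5 = 9 ≤ 15, value 14 + 13 = 27.
No other feasible combination does better.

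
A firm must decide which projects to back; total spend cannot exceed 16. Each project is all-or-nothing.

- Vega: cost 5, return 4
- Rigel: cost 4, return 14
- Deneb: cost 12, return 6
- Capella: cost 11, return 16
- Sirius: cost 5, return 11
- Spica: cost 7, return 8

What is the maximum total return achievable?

Take Rigel, Sirius, and Spica: cost 4 + 5 + 7 = 16 ≤ 16, return 14 + 11 + 8 = 33.
No other feasible combination does better.

33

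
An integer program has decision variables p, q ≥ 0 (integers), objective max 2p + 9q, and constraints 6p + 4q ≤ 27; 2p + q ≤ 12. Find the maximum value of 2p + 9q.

54

The continuous relaxation peaks at (0, 6.75) with value 60.75; rounding to a feasible lattice point costs some objective.
(p,q)=(0,6): 6·0+4·6=24≤27, 2·0+1·6=6≤12, objective 54.
(p,q)=(1,5): 6·1+4·5=26≤27, 2·1+1·5=7≤12, objective 47.
(p,q)=(0,5): 6·0+4·5=20≤27, 2·0+1·5=5≤12, objective 45.
The best lattice point is (0,6), giving 54.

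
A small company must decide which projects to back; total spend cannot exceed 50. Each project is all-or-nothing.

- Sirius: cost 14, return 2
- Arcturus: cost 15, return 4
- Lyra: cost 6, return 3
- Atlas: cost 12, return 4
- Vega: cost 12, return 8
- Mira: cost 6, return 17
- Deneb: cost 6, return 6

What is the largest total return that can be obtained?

38

Allowing fractional choices, the relaxed optimum would be about 40.1, but projects are indivisible.
Arcturus + Lyra + Vega + Mira + Deneb: cost 15 + 6 + 12 + 6 + 6 = 45 ≤ 50, return 4 + 3 + 8 + 17 + 6 = 38.
Sirius + Atlas + Vega + Mira + Deneb: cost 14 + 12 + 12 + 6 + 6 = 50 ≤ 50, return 2 + 4 + 8 + 17 + 6 = 37.
Lyra + Atlas + Vega + Mira + Deneb: cost 6 + 12 + 12 + 6 + 6 = 42 ≤ 50, return 3 + 4 + 8 + 17 + 6 = 38.
The maximum return is 38; one optimal choice is Lyra, Atlas, Vega, Mira, and Deneb.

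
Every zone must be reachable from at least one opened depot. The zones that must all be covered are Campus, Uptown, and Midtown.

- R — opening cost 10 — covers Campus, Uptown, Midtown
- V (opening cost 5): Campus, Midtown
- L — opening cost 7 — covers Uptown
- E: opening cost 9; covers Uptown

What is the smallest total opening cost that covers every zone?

10

This is a weighted set-cover instance.
The greedy cost-per-new-zone heuristic would pick V and L for 12, but a cheaper cover exists.
R alone covers Campus, Uptown, Midtown — every zone.
Total opening cost: 10.
No cover costs less than 10.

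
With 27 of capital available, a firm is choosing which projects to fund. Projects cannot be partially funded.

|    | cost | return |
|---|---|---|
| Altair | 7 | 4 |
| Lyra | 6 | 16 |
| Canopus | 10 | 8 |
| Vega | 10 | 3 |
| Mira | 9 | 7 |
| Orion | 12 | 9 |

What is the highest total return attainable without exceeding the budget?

32

This is an integer program with binary decision variables.
Allowing fractional choices, the relaxed optimum would be about 32.5, but projects are indivisible.
Altair + Lyra + Orion: cost 7 + 6 + 12 = 25 ≤ 27, return 4 + 16 + 9 = 29.
Lyra + Mira + Orion: cost 6 + 9 + 12 = 27 ≤ 27, return 16 + 7 + 9 = 32.
Lyra + Canopus + Mira: cost 6 + 10 + 9 = 25 ≤ 27, return 16 + 8 + 7 = 31.
Best is Lyra, Mira, and Orion with total return 32.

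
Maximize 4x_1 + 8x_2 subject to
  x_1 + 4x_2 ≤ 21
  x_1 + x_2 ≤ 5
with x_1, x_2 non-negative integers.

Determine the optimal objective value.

(x_1,x_2)=(0,5): 1·0+4·5=20≤21, 1·0+1·5=5≤5, objective 40.
(x_1,x_2)=(1,4): 1·1+4·4=17≤21, 1·1+1·4=5≤5, objective 36.
No feasible integer point exceeds 40.

40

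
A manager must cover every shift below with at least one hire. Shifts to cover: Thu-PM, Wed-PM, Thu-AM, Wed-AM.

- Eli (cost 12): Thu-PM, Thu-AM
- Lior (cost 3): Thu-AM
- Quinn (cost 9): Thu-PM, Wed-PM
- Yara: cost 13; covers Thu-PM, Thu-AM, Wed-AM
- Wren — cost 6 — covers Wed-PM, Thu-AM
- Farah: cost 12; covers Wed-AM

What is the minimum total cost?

19

The greedy cost-per-new-shift heuristic would pick Lior, Quinn, and Farah for 24, but a cheaper cover exists.
Choose Yara and Wren: together they cover Thu-PM, Wed-PM, Thu-AM, Wed-AM — every shift.
Total cost: 13 + 6 = 19.
No cover costs less than 19.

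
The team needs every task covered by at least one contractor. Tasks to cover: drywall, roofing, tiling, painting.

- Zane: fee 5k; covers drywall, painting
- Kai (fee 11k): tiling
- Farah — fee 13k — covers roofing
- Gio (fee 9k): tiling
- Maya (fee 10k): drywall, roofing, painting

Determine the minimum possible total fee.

19

This is a weighted set-cover instance.
Choose Gio and Maya: together they cover drywall, roofing, tiling, painting — every task.
Total fee: 9 + 10 = 19.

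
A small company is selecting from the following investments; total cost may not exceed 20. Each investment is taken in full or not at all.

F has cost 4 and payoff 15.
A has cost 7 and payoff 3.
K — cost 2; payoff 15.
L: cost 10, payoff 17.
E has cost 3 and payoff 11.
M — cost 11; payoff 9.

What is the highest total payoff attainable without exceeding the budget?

58

Allowing fractional choices, the relaxed optimum would be about 58.8, but investments are indivisible.
F + K + E + M: cost 4 + 2 + 3 + 11 = 20 ≤ 20, payoff 15 + 15 + 11 + 9 = 50.
F + K + L: cost 4 + 2 + 10 = 16 ≤ 20, payoff 15 + 15 + 17 = 47.
F + K + L + E: cost 4 + 2 + 10 + 3 = 19 ≤ 20, payoff 15 + 15 + 17 + 11 = 58.
Best is F, K, L, and E with total payoff 58.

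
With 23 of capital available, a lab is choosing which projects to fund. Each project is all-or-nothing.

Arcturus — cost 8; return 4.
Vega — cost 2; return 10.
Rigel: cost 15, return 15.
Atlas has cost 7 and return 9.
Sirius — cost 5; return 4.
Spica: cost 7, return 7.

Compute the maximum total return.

30

This is an integer program with binary decision variables.
Vega + Atlas + Sirius + Spica: cost 2 + 7 + 5 + 7 = 21 ≤ 23, return 10 + 9 + 4 + 7 = 30.
Vega + Rigel + Sirius: cost 2 + 15 + 5 = 22 ≤ 23, return 10 + 15 + 4 = 29.
Arcturus + Vega + Atlas + Sirius: cost 8 + 2 + 7 + 5 = 22 ≤ 23, return 4 + 10 + 9 + 4 = 27.
Best is Vega, Atlas, Sirius, and Spica with total return 30.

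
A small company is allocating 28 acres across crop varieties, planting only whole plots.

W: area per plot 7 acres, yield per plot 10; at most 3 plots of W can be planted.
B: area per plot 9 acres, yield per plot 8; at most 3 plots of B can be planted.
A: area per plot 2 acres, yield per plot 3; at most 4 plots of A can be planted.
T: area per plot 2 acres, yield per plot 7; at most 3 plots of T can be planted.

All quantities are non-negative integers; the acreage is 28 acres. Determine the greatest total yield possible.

53

2×W, 4×A, and 3×T: area 28 ≤ 28, yield 2·10 + 4·3 + 3·7 = 53.
3×W and 3×T: area 27 ≤ 28, yield 3·10 + 3·7 = 51.
Best is 53.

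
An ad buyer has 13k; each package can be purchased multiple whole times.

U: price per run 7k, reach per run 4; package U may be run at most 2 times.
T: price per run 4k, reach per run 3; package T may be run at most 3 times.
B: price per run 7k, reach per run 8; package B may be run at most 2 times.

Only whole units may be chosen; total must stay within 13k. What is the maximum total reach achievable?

This is a bounded integer knapsack.
B has the best ratio (8/7); taking only B gives at most 1×8 = 8 (stopped by the price limit).
Mixing does better — 1×T and 1×B: price 11 ≤ 13, reach 1·3 + 1·8 = 11.

11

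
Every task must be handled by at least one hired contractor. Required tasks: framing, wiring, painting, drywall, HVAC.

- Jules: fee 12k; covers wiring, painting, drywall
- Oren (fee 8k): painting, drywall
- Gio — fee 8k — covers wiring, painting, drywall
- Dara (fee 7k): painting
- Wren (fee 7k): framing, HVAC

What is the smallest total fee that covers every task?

This is an integer covering problem.
Choose Gio and Wren: together they cover framing, wiring, painting, drywall, HVAC — every task.
Total fee: 8 + 7 = 15.
No cover costs less than 15.

15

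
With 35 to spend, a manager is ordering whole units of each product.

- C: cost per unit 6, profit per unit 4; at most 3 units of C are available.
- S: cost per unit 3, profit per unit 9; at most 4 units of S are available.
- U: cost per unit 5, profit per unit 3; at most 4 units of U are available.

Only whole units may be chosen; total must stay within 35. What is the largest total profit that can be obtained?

Take 3×C, 4×S, and 1×U: cost 35 ≤ 35, profit 3·4 + 4·9 + 1·3 = 51.
S has the best ratio (9/3) and is taken to its limit of 4; remaining capacity is filled optimally with the others.

51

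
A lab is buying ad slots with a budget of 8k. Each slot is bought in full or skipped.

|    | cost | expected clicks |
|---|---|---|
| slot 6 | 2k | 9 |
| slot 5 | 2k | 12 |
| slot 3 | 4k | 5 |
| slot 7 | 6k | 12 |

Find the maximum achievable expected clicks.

Treat it as a binary knapsack problem.
slot 6 + slot 5 + slot 3: cost 2 + 2 + 4 = 8 ≤ 8, expected clicks 9 + 12 + 5 = 26.
slot 6 + slot 5: cost 2 + 2 = 4 ≤ 8, expected clicks 9 + 12 = 21.
slot 5 + slot 7: cost 2 + 6 = 8 ≤ 8, expected clicks 12 + 12 = 24.
Best is slot 6, slot 5, and slot 3 with total expected clicks 26.

26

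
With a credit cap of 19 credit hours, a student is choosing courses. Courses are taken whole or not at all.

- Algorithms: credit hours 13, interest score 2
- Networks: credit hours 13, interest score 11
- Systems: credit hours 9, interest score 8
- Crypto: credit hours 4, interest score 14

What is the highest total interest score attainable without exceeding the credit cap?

Treat it as a binary knapsack problem.
Take Networks and Crypto: credit hours 13 + 4 = 17 ≤ 19, interest score 11 + 14 = 25.
No other feasible combination does better.

25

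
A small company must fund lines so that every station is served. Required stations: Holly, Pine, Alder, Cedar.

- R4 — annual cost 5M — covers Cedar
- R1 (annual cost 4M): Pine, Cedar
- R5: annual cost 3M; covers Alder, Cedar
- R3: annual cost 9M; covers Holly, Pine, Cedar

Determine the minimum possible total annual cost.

This is a weighted set-cover instance.
The greedy cost-per-new-station heuristic would pick R5, R1, and R3 for 16, but a cheaper cover exists.
Choose R5 and R3: together they cover Holly, Pine, Alder, Cedar — every station.
Total annual cost: 3 + 9 = 12.
No cover costs less than 12.

12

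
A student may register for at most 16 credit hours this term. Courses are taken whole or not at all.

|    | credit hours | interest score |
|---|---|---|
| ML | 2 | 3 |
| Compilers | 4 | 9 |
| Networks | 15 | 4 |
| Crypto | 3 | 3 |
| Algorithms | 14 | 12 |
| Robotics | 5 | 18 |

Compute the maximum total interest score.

Take ML, Compilers, Crypto, and Robotics: credit hours 2 + 4 + 3 + 5 = 14 ≤ 16, interest score 3 + 9 + 3 + 18 = 33.
No other feasible combination does better.

33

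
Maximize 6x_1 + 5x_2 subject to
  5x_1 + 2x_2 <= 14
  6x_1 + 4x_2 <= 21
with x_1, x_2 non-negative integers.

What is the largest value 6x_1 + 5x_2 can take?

The continuous relaxation peaks at (0, 5.25) with value 26.25; rounding to a feasible lattice point costs some objective.
(x_1,x_2)=(0,5) is feasible, giving 25.
(x_1,x_2)=(0,4) is feasible, giving 20.
Maximum is 25 at (x_1,x_2)=(0,5).

25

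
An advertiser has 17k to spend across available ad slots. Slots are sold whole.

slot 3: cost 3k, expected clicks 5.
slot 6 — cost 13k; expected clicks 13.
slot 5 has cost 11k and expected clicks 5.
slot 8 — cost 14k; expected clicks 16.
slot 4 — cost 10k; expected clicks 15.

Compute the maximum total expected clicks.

21

slot 3 + slot 4: cost 3 + 10 = 13 ≤ 17, expected clicks 5 + 15 = 20.
slot 3 + slot 6: cost 3 + 13 = 16 ≤ 17, expected clicks 5 + 13 = 18.
slot 3 + slot 8: cost 3 + 14 = 17 ≤ 17, expected clicks 5 + 16 = 21.
Best is slot 3 and slot 8 with total expected clicks 21.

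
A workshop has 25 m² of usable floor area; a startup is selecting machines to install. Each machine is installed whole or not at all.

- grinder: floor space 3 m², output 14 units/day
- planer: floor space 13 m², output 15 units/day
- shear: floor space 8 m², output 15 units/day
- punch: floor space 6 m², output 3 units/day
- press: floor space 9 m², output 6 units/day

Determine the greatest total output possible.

44

This is an integer program with binary decision variables.
Take grinder, planer, and shear: floor space 3 + 13 + 8 = 24 ≤ 25, output 14 + 15 + 15 = 44.
No other feasible combination does better.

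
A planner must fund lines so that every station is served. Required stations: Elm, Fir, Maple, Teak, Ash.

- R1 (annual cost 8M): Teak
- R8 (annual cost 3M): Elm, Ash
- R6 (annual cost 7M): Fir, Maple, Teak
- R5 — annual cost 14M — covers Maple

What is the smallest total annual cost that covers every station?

10

This is a weighted set-cover instance.
Choose R8 and R6: together they cover Elm, Fir, Maple, Teak, Ash — every station.
Total annual cost: 3 + 7 = 10.
No cover costs less than 10.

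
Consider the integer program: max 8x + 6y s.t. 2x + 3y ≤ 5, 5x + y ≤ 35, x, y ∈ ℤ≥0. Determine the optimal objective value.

16

Relaxing integrality, the LP optimum is 20.00 at (x,y) = (2.5, 0), which is not an integer point.
(x,y)=(2,0): 2·2+3·0=4≤5, 5·2+1·0=10≤35, objective 16.
(x,y)=(1,1): 2·1+3·1=5≤5, 5·1+1·1=6≤35, objective 14.
(x,y)=(1,0): 2·1+3·0=2≤5, 5·1+1·0=5≤35, objective 8.
The best lattice point is (2,0), giving 16.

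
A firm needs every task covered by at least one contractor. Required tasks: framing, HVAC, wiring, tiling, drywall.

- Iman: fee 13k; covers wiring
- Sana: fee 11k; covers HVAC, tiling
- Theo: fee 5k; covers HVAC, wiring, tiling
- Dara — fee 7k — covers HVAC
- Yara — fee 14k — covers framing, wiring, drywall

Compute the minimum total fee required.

19

Choose Theo and Yara: together they cover framing, HVAC, wiring, tiling, drywall — every task.
Total fee: 5 + 14 = 19.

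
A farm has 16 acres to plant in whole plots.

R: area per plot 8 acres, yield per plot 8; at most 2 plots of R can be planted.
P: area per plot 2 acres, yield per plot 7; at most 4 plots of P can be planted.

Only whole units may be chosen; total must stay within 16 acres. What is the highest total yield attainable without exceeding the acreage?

1×R and 4×P: area 16 ≤ 16, yield 1·8 + 4·7 = 36.
1×R and 3×P: area 14 ≤ 16, yield 1·8 + 3·7 = 29.
Best is 36.

36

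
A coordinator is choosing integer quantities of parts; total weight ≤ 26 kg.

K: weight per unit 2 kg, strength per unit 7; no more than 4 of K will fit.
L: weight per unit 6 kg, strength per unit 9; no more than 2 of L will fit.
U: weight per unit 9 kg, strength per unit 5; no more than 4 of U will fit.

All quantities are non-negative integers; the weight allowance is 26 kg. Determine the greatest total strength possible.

K has the best ratio (7/2); taking only K gives at most 4×7 = 28 (stopped by the supply cap of 4).
Mixing does better — 4×K and 2×L: weight 20 ≤ 26, strength 4·7 + 2·9 = 46.

46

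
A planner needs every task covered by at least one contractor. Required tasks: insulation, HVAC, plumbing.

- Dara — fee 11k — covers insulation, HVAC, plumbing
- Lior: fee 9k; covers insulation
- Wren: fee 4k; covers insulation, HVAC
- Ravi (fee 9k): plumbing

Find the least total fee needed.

11

The greedy cost-per-new-task heuristic would pick Wren and Ravi for 13, but a cheaper cover exists.
Dara alone covers insulation, HVAC, plumbing — every task.
Total fee: 11.
No cover costs less than 11.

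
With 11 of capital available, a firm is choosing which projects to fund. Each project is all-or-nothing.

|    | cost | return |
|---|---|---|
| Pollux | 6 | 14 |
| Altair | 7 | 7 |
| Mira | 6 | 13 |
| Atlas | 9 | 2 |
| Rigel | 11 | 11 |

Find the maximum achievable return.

14

Take Pollux: cost 6 ≤ 11, return 14.
No other feasible combination does better.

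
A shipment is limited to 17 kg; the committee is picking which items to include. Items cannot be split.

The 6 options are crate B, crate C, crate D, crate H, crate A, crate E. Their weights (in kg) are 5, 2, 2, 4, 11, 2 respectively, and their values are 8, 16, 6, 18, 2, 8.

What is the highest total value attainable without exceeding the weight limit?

Allowing fractional choices, the relaxed optimum would be about 56.4, but items are indivisible.
crate B + crate C + crate D + crate H + crate E: weight 5 + 2 + 2 + 4 + 2 = 15 ≤ 17, value 8 + 16 + 6 + 18 + 8 = 56.
crate B + crate C + crate H + crate E: weight 5 + 2 + 4 + 2 = 13 ≤ 17, value 8 + 16 + 18 + 8 = 50.
Best is crate B, crate C, crate D, crate H, and crate E with total value 56.

56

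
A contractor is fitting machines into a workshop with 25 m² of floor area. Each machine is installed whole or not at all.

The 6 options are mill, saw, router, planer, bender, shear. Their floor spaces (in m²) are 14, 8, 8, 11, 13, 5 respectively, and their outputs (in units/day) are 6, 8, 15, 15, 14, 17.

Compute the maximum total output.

47

saw + router + shear: floor space 8 + 8 + 5 = 21 ≤ 25, output 8 + 15 + 17 = 40.
saw + planer + shear: floor space 8 + 11 + 5 = 24 ≤ 25, output 8 + 15 + 17 = 40.
router + planer + shear: floor space 8 + 11 + 5 = 24 ≤ 25, output 15 + 15 + 17 = 47.
Best is router, planer, and shear with total output 47.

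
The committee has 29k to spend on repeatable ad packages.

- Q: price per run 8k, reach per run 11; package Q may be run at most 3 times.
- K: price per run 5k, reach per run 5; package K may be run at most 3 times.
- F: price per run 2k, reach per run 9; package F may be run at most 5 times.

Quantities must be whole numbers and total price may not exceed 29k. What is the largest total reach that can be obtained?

67

2×Q and 5×F: price 26 ≤ 29, reach 2·11 + 5·9 = 67.
1×Q, 2×K, and 5×F: price 28 ≤ 29, reach 1·11 + 2·5 + 5·9 = 66.
Best is 67.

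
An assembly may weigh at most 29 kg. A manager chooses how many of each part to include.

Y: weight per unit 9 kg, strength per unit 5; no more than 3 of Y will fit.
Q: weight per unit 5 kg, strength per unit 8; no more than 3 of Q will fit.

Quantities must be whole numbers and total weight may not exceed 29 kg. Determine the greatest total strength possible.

29

Q has the best ratio (8/5); taking only Q gives at most 3×8 = 24 (stopped by the supply cap of 3).
Mixing does better — 1×Y and 3×Q: weight 24 ≤ 29, strength 1·5 + 3·8 = 29.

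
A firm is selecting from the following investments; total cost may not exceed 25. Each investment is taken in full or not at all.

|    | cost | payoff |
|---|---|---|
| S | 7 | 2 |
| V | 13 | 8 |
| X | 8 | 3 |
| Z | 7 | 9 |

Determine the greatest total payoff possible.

17

X + Z: cost 8 + 7 = 15 ≤ 25, payoff 3 + 9 = 12.
S + X + Z: cost 7 + 8 + 7 = 22 ≤ 25, payoff 2 + 3 + 9 = 14.
V + Z: cost 13 + 7 = 20 ≤ 25, payoff 8 + 9 = 17.
Best is V and Z with total payoff 17.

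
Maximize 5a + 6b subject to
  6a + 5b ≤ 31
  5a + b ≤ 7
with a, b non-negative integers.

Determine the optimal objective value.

36

Relaxing integrality, the LP optimum is 37.20 at (a,b) = (0, 6.2), which is not an integer point.
(a,b)=(0,6): 6·0+5·6=30≤31, 5·0+1·6=6≤7, objective 36.
(a,b)=(0,5): 6·0+5·5=25≤31, 5·0+1·5=5≤7, objective 30.
The best lattice point is (0,6), giving 36.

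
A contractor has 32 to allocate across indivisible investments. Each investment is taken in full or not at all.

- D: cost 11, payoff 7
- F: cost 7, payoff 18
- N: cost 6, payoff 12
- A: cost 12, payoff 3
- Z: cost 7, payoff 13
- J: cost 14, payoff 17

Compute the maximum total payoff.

F + Z + J: cost 7 + 7 + 14 = 28 ≤ 32, payoff 18 + 13 + 17 = 48.
F + N + J: cost 7 + 6 + 14 = 27 ≤ 32, payoff 18 + 12 + 17 = 47.
D + F + N + Z: cost 11 + 7 + 6 + 7 = 31 ≤ 32, payoff 7 + 18 + 12 + 13 = 50.
Best is D, F, N, and Z with total payoff 50.

50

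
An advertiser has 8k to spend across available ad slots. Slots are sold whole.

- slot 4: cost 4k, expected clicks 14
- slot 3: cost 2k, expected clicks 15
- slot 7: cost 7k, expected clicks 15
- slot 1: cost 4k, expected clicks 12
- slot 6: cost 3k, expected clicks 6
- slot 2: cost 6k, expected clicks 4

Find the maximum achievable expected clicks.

29

Allowing fractional choices, the relaxed optimum would be about 35.0, but ad slots are indivisible.
slot 3 + slot 1: cost 2 + 4 = 6 ≤ 8, expected clicks 15 + 12 = 27.
slot 4 + slot 1: cost 4 + 4 = 8 ≤ 8, expected clicks 14 + 12 = 26.
slot 4 + slot 3: cost 4 + 2 = 6 ≤ 8, expected clicks 14 + 15 = 29.
Best is slot 4 and slot 3 with total expected clicks 29.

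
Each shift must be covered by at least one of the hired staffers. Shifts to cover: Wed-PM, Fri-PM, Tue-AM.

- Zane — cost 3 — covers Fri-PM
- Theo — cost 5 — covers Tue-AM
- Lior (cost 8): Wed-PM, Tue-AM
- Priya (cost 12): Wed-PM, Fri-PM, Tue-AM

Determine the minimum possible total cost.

11

Choose Zane and Lior: together they cover Wed-PM, Fri-PM, Tue-AM — every shift.
Total cost: 3 + 8 = 11.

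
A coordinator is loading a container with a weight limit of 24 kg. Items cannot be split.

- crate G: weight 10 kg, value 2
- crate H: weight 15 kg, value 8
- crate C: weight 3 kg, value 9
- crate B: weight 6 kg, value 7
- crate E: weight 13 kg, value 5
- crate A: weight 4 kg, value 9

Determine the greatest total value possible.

27

crate H + crate C + crate A: weight 15 + 3 + 4 = 22 ≤ 24, value 8 + 9 + 9 = 26.
crate G + crate C + crate B + crate A: weight 10 + 3 + 6 + 4 = 23 ≤ 24, value 2 + 9 + 7 + 9 = 27.
crate C + crate B + crate A: weight 3 + 6 + 4 = 13 ≤ 24, value 9 + 7 + 9 = 25.
Best is crate G, crate C, crate B, and crate A with total value 27.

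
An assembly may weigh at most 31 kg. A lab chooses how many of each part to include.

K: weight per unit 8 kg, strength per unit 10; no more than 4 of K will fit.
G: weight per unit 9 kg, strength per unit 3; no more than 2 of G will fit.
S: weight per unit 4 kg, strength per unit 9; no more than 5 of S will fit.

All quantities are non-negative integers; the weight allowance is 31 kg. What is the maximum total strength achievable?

55

Take 1×K and 5×S: weight 28 ≤ 31, strength 1·10 + 5·9 = 55.
S has the best ratio (9/4) and is taken to its limit of 5; remaining capacity is filled optimally with the others.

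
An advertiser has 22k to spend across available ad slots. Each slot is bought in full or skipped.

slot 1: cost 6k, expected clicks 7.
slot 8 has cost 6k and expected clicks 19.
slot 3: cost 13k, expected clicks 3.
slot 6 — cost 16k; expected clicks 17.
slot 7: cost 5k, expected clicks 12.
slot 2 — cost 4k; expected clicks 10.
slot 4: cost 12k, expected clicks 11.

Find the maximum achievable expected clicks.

slot 1 + slot 8 + slot 7 + slot 2: cost 6 + 6 + 5 + 4 = 21 ≤ 22, expected clicks 7 + 19 + 12 + 10 = 48.
slot 8 + slot 7 + slot 2: cost 6 + 5 + 4 = 15 ≤ 22, expected clicks 19 + 12 + 10 = 41.
Best is slot 1, slot 8, slot 7, and slot 2 with total expected clicks 48.

48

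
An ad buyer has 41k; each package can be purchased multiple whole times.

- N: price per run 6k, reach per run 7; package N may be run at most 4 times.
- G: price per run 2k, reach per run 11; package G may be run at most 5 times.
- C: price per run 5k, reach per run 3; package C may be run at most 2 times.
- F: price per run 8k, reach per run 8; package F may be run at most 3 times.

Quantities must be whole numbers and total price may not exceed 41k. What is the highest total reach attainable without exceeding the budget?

87

Take 3×N, 5×G, 1×C, and 1×F: price 41 ≤ 41, reach 3·7 + 5·11 + 1·3 + 1·8 = 87.
G has the best ratio (11/2) and is taken to its limit of 5; remaining capacity is filled optimally with the others.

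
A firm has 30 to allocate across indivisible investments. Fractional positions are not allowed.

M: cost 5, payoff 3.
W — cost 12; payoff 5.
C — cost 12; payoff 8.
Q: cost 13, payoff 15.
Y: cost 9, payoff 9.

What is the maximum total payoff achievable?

27

Allowing fractional choices, the relaxed optimum would be about 29.3, but investments are indivisible.
Q + Y: cost 13 + 9 = 22 ≤ 30, payoff 15 + 9 = 24.
M + Q + Y: cost 5 + 13 + 9 = 27 ≤ 30, payoff 3 + 15 + 9 = 27.
M + C + Q: cost 5 + 12 + 13 = 30 ≤ 30, payoff 3 + 8 + 15 = 26.
Best is M, Q, and Y with total payoff 27.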